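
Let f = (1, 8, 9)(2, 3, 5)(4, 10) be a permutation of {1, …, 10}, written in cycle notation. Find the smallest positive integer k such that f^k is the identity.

The cycle type of f is (3, 3, 2, 1, 1).
The order is lcm(3, 3, 2) = 6.

6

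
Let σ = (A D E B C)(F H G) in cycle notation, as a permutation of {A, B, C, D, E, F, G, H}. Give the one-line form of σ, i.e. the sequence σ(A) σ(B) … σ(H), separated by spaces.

Reading each image from the cycles: A↦D, B↦C, C↦A, D↦E, E↦B, F↦H, G↦F, H↦G.
Listing these in domain order gives D C A E B H F G.

D C A E B H F G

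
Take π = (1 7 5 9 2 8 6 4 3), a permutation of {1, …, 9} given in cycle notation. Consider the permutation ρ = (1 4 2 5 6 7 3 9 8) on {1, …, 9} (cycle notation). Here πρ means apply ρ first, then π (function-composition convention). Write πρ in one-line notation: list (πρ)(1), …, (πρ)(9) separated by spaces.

(πρ)(x) = π(ρ(x)). Computing each image: π(ρ(1)) = π(4) = 3, π(ρ(2)) = π(5) = 9, π(ρ(3)) = π(9) = 2, π(ρ(4)) = π(2) = 8, π(ρ(5)) = π(6) = 4, π(ρ(6)) = π(7) = 5, π(ρ(7)) = π(3) = 1, π(ρ(8)) = π(1) = 7, π(ρ(9)) = π(8) = 6.
Hence πρ = [3 9 2 8 4 5 1 7 6].

3 9 2 8 4 5 1 7 6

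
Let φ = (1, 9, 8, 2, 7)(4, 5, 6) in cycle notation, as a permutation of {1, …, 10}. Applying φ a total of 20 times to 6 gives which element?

5

6 lies in the 3-cycle (4, 5, 6).
Powers repeat with period 3 on this cycle, and 20 mod 3 = 2, so φ^20(6) = φ^2(6).
Stepping 2 places around the cycle: 6 → 4 → 5.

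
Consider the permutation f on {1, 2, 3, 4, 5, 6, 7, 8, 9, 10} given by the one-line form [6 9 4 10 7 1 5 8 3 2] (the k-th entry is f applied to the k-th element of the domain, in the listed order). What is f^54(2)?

Tracing 2 → 9 → … returns to 2 after 5 steps, so 2 lies in a 5-cycle (2, 9, 3, 4, 10).
On a 5-cycle, f^5 is the identity, so f^54 = f^4 there (54 ≡ 4 mod 5).
Stepping 4 places around the cycle: 2 → 9 → 3 → 4 → 10.

10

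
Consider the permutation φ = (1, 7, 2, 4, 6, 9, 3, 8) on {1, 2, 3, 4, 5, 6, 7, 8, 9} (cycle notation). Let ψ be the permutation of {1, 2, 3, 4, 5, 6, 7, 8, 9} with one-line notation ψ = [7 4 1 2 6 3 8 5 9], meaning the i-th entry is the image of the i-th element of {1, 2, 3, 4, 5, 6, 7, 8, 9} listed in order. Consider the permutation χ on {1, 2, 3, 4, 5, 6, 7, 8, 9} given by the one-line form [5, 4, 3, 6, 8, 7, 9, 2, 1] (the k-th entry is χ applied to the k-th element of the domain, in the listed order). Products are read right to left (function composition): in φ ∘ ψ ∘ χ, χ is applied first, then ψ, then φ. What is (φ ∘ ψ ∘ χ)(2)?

4

(φ ∘ ψ ∘ χ)(2) = φ(ψ(χ(2))). χ(2) = 4, then ψ(4) = 2, then φ(2) = 4, so the result is 4.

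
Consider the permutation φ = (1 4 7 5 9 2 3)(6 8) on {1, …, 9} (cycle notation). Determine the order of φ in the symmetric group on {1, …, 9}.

The disjoint cycles have lengths 7, 2.
The order is lcm(7, 2) = 14.

14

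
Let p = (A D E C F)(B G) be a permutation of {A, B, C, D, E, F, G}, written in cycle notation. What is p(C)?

F

C appears in (A D E C F); the next entry (wrapping around) is F.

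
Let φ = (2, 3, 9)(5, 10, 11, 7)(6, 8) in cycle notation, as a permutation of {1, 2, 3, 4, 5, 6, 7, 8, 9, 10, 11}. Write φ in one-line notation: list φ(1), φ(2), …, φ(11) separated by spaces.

Each element maps to the next entry in its cycle (wrapping to the front): 1→1, 2→3, 3→9, 4→4, 5→10, 6→8, 7→5, 8→6, 9→2, 10→11, 11→7.
Listing these in domain order gives 1 3 9 4 10 8 5 6 2 11 7.

1 3 9 4 10 8 5 6 2 11 7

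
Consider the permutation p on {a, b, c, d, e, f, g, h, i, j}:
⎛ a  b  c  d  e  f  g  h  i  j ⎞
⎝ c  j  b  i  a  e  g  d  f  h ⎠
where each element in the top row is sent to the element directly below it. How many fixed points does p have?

The fixed points (elements with p(x) = x) are {g}, so there is 1.

1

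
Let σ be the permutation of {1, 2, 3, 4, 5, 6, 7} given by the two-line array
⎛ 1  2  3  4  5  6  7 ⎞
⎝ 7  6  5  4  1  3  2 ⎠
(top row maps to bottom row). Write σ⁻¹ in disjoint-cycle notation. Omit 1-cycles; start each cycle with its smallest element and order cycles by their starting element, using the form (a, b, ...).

The cycle decomposition of σ is (1, 7, 2, 6, 3, 5).
The inverse reverses every cycle; in canonical form, σ⁻¹ = (1, 5, 3, 6, 2, 7).

(1, 5, 3, 6, 2, 7)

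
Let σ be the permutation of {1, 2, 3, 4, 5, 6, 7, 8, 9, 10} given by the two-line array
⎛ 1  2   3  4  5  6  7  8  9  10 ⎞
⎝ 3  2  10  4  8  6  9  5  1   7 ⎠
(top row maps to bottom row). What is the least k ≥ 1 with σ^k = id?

Writing σ as disjoint cycles, the cycle lengths are 5, 2, 1, 1, 1.
The order is lcm(5, 2) = 10.

10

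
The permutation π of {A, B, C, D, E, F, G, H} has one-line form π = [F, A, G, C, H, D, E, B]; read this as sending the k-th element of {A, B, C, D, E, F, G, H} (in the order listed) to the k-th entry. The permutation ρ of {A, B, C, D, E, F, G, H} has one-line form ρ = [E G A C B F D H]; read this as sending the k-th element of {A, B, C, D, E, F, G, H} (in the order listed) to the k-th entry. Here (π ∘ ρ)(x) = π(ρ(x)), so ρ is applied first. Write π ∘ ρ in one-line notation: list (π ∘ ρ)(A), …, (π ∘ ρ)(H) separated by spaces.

(π ∘ ρ)(x) = π(ρ(x)). Computing each image: π(ρ(A)) = π(E) = H, π(ρ(B)) = π(G) = E, π(ρ(C)) = π(A) = F, π(ρ(D)) = π(C) = G, π(ρ(E)) = π(B) = A, π(ρ(F)) = π(F) = D, π(ρ(G)) = π(D) = C, π(ρ(H)) = π(H) = B.
Hence π ∘ ρ = [H E F G A D C B].

H E F G A D C B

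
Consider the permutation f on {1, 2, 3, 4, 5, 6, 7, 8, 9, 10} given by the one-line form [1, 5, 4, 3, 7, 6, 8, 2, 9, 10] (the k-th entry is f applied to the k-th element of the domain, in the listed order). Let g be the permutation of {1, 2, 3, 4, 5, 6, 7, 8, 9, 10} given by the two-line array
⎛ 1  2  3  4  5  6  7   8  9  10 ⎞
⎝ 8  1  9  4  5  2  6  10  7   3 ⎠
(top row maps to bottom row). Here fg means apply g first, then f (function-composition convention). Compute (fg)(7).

6

(fg)(7) = f(g(7)). g(7) = 6, then f(6) = 6. So (fg)(7) = 6.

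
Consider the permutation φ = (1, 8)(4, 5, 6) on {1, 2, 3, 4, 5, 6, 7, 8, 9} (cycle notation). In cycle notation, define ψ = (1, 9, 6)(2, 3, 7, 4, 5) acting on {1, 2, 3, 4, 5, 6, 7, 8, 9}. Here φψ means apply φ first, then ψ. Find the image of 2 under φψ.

First apply φ: φ(2) = 2, then ψ(2) = 3. Thus (φψ)(2) = 3.

3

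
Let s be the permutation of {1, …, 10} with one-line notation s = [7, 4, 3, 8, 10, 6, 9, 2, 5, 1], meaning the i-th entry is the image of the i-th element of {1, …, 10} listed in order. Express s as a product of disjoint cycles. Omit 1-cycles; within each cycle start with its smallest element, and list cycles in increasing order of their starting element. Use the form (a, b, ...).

Start at 1 and follow images: 1 → 7 → 9 → 5 → 10 → 1, giving the cycle (1, 7, 9, 5, 10).
Continuing from each remaining unvisited element yields (1, 7, 9, 5, 10)(2, 4, 8).

(1, 7, 9, 5, 10)(2, 4, 8)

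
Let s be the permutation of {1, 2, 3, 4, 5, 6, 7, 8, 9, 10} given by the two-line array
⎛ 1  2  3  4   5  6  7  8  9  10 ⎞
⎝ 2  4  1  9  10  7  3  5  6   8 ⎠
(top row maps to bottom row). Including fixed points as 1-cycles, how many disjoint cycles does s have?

2

The cycle decomposition is (1 2 4 9 6 7 3)(5 10 8), which has 2 cycles (counting 1-cycles).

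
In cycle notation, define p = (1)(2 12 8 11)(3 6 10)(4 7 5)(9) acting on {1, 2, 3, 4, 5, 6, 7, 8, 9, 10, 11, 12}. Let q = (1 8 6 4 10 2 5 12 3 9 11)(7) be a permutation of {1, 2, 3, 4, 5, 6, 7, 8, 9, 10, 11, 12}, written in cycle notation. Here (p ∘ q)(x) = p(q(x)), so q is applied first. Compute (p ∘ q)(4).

3

(p ∘ q)(4) = p(q(4)). q(4) = 10, then p(10) = 3. So (p ∘ q)(4) = 3.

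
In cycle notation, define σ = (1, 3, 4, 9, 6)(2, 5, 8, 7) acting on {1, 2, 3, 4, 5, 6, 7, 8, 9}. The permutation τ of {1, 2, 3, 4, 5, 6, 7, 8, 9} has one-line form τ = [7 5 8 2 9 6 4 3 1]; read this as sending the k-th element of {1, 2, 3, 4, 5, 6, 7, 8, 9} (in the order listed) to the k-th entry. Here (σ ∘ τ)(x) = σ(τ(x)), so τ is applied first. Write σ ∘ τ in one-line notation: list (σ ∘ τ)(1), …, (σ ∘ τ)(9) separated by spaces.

(σ ∘ τ)(x) = σ(τ(x)). Computing each image: σ(τ(1)) = σ(7) = 2, σ(τ(2)) = σ(5) = 8, σ(τ(3)) = σ(8) = 7, σ(τ(4)) = σ(2) = 5, σ(τ(5)) = σ(9) = 6, σ(τ(6)) = σ(6) = 1, σ(τ(7)) = σ(4) = 9, σ(τ(8)) = σ(3) = 4, σ(τ(9)) = σ(1) = 3.
Hence σ ∘ τ = [2 8 7 5 6 1 9 4 3].

2 8 7 5 6 1 9 4 3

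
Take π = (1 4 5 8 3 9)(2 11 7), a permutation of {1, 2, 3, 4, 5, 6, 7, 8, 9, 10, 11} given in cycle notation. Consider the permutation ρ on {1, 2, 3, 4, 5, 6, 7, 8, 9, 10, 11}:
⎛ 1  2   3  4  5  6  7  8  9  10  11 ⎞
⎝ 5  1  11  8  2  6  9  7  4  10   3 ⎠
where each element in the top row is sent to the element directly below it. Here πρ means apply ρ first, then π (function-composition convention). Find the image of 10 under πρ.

10

First apply ρ: ρ(10) = 10, then π(10) = 10. Thus (πρ)(10) = 10.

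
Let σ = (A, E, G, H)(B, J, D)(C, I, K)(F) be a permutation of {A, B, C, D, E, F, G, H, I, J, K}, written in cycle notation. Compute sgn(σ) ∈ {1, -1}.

The cycle lengths are 4, 3, 3, 1.
A cycle of length ℓ contributes ℓ−1 transpositions, so σ is a product of 3 + 2 + 2 = 7 transpositions — odd.

-1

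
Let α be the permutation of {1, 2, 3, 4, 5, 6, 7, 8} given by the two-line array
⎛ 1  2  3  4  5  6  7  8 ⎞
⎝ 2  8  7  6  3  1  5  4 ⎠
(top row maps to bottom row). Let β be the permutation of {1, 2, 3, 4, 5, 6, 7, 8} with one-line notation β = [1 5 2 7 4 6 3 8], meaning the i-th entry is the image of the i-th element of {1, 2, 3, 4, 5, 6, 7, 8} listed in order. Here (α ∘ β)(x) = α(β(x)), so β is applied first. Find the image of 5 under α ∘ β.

(α ∘ β)(5) = α(β(5)). β(5) = 4, then α(4) = 6. So (α ∘ β)(5) = 6.

6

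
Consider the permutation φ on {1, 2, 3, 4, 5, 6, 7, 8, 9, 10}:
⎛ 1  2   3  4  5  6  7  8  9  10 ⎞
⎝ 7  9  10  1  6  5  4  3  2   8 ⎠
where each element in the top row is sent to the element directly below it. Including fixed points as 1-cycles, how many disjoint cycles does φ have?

The cycle decomposition is (1, 7, 4)(2, 9)(3, 10, 8)(5, 6), which has 4 cycles (counting 1-cycles).

4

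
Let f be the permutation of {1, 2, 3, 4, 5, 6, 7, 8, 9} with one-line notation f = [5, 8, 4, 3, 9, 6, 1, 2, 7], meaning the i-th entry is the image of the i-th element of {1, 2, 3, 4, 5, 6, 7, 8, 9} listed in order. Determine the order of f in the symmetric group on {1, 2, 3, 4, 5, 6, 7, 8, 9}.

4

Writing f as disjoint cycles, the cycle lengths are 4, 2, 2, 1.
The order is lcm(4, 2, 2) = 4.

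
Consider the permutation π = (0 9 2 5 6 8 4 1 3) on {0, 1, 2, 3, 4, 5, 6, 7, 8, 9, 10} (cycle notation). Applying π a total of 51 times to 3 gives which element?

8

3 lies in the 9-cycle (0 9 2 5 6 8 4 1 3).
On a 9-cycle, π^9 is the identity, so π^51 = π^6 there (51 ≡ 6 mod 9).
Advancing 6 steps from 3: 3 → 0 → 9 → 2 → 5 → 6 → 8.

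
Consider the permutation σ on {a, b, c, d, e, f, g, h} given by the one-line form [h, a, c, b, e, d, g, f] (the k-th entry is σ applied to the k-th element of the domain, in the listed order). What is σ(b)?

b is element number 2 of the domain, and entry number 2 of the one-line form is a, so σ(b) = a.

a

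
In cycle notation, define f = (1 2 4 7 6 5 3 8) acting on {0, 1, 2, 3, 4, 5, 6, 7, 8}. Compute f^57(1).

2

1 lies in the 8-cycle (1 2 4 7 6 5 3 8).
Powers repeat with period 8 on this cycle, and 57 mod 8 = 1, so f^57(1) = f^1(1).
Advancing 1 step from 1: 1 → 2.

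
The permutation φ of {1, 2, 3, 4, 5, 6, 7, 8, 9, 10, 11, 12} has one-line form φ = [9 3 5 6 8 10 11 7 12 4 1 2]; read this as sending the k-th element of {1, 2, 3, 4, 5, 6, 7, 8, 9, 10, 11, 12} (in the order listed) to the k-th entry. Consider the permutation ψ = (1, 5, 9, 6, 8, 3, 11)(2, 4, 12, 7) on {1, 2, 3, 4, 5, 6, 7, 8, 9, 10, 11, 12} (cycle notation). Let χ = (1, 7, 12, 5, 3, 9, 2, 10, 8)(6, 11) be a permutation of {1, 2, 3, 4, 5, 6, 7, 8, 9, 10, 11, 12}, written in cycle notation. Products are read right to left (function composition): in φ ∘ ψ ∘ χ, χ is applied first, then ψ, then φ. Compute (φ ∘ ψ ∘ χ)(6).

9

Apply the permutations in order: χ(6) = 11, then ψ(11) = 1, then φ(1) = 9. So (φ ∘ ψ ∘ χ)(6) = 9.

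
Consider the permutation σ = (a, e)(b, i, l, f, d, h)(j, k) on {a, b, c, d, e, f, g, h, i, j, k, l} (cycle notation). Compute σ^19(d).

h

d lies in the 6-cycle (b, i, l, f, d, h).
Since the cycle has length 6, σ^19 acts on it the same as σ^1 (19 mod 6 = 1).
Advancing 1 step from d: d → h.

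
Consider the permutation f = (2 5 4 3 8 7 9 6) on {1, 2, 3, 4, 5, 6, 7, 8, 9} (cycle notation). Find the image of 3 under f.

Within (2 5 4 3 8 7 9 6), 3 ↦ 8.

8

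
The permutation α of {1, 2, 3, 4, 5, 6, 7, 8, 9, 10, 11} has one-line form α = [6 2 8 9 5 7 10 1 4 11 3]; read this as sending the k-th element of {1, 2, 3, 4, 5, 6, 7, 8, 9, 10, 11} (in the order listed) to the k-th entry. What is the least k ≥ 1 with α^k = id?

The disjoint-cycle form of α has cycle lengths 7, 2, 1, 1.
The order of α is the least common multiple of its cycle lengths: lcm(7, 2) = 14.

14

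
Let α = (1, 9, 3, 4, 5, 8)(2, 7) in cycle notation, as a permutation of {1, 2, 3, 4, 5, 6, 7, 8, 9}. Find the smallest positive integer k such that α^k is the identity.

The disjoint cycles have lengths 6, 2, 1.
Since disjoint cycles commute, ord(α) = lcm(6, 2) = 6.

6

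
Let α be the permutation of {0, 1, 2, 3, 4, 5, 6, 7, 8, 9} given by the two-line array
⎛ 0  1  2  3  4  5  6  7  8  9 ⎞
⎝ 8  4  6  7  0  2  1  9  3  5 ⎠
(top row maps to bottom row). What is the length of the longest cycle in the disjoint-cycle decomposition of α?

10

Decomposing into disjoint cycles gives (0 8 3 7 9 5 2 6 1 4); the longest has length 10.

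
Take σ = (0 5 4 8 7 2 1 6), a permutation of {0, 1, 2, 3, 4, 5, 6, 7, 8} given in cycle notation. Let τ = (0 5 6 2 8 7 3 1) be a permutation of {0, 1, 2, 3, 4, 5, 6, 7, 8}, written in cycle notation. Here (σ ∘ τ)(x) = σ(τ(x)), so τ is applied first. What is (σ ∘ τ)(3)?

6

τ(3) = 1, then σ(1) = 6; composing gives (σ ∘ τ)(3) = 6.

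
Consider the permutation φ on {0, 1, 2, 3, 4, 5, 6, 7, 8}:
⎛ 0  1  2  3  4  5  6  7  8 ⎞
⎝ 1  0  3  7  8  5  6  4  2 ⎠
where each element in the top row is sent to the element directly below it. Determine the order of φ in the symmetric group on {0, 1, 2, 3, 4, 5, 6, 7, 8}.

10

Writing φ as disjoint cycles, the cycle lengths are 5, 2, 1, 1.
The order of φ is the least common multiple of its cycle lengths: lcm(5, 2) = 10.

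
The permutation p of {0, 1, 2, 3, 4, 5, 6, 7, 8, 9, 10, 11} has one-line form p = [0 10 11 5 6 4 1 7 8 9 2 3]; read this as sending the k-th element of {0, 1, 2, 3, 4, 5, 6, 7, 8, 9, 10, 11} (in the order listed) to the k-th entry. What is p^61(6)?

3

Tracing 6 → 1 → … returns to 6 after 8 steps, so 6 lies in an 8-cycle (1 10 2 11 3 5 4 6).
Since the cycle has length 8, p^61 acts on it the same as p^5 (61 mod 8 = 5).
Advancing 5 steps from 6: 6 → 1 → 10 → 2 → 11 → 3.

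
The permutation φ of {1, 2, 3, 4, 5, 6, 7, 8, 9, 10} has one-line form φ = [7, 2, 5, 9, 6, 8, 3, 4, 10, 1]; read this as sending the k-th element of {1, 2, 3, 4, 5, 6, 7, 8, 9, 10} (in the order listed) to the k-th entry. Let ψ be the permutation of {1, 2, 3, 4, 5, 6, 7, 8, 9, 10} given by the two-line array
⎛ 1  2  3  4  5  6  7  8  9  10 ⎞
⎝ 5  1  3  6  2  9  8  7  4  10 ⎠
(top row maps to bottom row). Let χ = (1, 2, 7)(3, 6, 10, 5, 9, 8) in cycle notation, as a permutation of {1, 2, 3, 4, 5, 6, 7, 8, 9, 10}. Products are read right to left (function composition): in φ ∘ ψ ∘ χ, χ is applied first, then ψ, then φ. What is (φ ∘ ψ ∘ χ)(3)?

(φ ∘ ψ ∘ χ)(3) = φ(ψ(χ(3))). χ(3) = 6, then ψ(6) = 9, then φ(9) = 10, so the result is 10.

10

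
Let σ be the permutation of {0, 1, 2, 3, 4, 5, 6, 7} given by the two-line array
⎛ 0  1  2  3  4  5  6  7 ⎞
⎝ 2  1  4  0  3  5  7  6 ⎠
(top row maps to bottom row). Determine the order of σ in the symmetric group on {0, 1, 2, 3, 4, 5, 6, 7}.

4

Decomposing into disjoint cycles gives cycle lengths 4, 2, 1, 1.
The order of σ is the least common multiple of its cycle lengths: lcm(4, 2) = 4.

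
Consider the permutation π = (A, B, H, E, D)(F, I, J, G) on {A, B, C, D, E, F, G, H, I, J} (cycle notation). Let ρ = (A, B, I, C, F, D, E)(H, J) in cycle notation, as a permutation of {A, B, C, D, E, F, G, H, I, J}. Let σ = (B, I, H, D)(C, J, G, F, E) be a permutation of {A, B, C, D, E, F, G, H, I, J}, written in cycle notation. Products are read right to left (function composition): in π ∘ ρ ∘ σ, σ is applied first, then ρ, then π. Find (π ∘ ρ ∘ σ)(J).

(π ∘ ρ ∘ σ)(J) = π(ρ(σ(J))). σ(J) = G, then ρ(G) = G, then π(G) = F, so the result is F.

F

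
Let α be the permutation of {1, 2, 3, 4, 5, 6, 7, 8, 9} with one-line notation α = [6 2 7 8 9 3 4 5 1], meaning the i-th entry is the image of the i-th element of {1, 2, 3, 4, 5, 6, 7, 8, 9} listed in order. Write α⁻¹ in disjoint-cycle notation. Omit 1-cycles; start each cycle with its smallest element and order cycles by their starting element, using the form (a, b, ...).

First write α in disjoint cycles: (1, 6, 3, 7, 4, 8, 5, 9).
The inverse reverses every cycle; in canonical form, α⁻¹ = (1, 9, 5, 8, 4, 7, 3, 6).

(1, 9, 5, 8, 4, 7, 3, 6)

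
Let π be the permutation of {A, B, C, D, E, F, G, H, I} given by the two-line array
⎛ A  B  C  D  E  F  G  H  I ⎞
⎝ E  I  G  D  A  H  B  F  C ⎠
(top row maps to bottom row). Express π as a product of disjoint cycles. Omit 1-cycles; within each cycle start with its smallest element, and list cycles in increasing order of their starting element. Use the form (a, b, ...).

Iterating π from A gives A → E → A; that is the 2-cycle (A, E).
Continuing from each remaining unvisited element yields (A, E)(B, I, C, G)(F, H).

(A, E)(B, I, C, G)(F, H)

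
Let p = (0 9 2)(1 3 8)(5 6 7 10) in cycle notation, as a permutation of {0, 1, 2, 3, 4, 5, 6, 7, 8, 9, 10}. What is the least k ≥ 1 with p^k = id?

12

The disjoint cycles have lengths 4, 3, 3, 1.
The order is lcm(4, 3, 3) = 12.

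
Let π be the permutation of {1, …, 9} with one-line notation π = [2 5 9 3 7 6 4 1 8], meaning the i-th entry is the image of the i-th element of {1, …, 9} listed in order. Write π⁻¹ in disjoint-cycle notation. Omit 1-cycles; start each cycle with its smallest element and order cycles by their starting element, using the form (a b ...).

(1 8 9 3 4 7 5 2)

First write π in disjoint cycles: (1 2 5 7 4 3 9 8).
Reversing each cycle (and rotating so the smallest element leads) gives π⁻¹ = (1 8 9 3 4 7 5 2).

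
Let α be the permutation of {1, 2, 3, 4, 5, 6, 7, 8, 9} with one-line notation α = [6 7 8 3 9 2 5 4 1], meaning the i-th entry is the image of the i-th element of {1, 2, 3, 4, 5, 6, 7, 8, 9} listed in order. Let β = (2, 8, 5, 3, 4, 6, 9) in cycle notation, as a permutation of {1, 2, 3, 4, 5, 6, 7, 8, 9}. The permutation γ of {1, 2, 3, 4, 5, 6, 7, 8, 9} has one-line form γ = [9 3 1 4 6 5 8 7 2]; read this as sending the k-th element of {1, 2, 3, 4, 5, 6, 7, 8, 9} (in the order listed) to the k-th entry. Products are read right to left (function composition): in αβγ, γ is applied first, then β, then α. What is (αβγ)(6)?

Apply the permutations in order: γ(6) = 5, then β(5) = 3, then α(3) = 8. So (αβγ)(6) = 8.

8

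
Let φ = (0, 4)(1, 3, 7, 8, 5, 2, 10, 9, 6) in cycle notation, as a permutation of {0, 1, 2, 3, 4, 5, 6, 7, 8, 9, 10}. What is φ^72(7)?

7 lies in the 9-cycle (1, 3, 7, 8, 5, 2, 10, 9, 6).
Powers repeat with period 9 on this cycle, and 72 mod 9 = 0, so φ^72(7) = φ^0(7).
So φ^72(7) = 7.

7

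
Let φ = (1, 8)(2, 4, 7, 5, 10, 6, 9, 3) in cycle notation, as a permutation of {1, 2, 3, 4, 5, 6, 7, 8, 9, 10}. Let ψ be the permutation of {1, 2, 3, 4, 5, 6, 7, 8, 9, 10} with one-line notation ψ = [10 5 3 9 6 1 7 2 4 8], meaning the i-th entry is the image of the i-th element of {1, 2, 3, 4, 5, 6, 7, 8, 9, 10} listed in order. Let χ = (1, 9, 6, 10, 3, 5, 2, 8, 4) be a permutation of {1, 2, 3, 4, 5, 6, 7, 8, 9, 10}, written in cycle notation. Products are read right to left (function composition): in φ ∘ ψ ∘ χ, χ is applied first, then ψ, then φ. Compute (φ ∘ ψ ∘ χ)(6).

Apply the permutations in order: χ(6) = 10, then ψ(10) = 8, then φ(8) = 1. So (φ ∘ ψ ∘ χ)(6) = 1.

1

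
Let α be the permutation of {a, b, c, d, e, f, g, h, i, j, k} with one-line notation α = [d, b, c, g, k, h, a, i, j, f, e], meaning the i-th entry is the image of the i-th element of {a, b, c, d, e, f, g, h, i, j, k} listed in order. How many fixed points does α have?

The fixed points (elements with α(x) = x) are {b, c}, so there are 2.

2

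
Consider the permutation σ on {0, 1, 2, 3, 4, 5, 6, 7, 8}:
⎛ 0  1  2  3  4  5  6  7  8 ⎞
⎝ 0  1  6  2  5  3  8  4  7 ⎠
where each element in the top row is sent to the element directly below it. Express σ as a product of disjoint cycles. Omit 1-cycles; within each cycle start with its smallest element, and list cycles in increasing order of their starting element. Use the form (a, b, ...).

From 2: 2 → 6 → 8 → 7 → 4 → 5 → 3 → 2, closing the cycle (2, 6, 8, 7, 4, 5, 3).
Repeating from the next unused element and collecting all non-trivial cycles gives (2, 6, 8, 7, 4, 5, 3).

(2, 6, 8, 7, 4, 5, 3)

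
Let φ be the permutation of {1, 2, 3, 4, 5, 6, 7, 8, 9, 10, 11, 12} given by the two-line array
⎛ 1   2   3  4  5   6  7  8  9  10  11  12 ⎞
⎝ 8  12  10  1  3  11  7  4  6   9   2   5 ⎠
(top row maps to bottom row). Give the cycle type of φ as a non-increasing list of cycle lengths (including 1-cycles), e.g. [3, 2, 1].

The disjoint cycles are (1, 8, 4)(2, 12, 5, 3, 10, 9, 6, 11)(7), with lengths 8, 3, 1 in non-increasing order.

[8, 3, 1]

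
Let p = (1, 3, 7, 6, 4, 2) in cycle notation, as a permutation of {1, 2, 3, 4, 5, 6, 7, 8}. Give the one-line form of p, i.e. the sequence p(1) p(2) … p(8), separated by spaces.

3 1 7 2 5 4 6 8

Image by image: 1↦3, 2↦1, 3↦7, 4↦2, 5↦5, 6↦4, 7↦6, 8↦8.
So the one-line form is 3 1 7 2 5 4 6 8.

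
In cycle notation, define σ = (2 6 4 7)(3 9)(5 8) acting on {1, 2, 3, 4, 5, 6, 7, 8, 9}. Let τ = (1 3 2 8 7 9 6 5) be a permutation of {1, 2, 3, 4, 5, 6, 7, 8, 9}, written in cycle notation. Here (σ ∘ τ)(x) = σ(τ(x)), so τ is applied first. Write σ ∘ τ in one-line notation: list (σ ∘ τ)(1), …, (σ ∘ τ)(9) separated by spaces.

9 5 6 7 1 8 3 2 4

(σ ∘ τ)(x) = σ(τ(x)). Computing each image: σ(τ(1)) = σ(3) = 9, σ(τ(2)) = σ(8) = 5, σ(τ(3)) = σ(2) = 6, σ(τ(4)) = σ(4) = 7, σ(τ(5)) = σ(1) = 1, σ(τ(6)) = σ(5) = 8, σ(τ(7)) = σ(9) = 3, σ(τ(8)) = σ(7) = 2, σ(τ(9)) = σ(6) = 4.
Hence σ ∘ τ = [9 5 6 7 1 8 3 2 4].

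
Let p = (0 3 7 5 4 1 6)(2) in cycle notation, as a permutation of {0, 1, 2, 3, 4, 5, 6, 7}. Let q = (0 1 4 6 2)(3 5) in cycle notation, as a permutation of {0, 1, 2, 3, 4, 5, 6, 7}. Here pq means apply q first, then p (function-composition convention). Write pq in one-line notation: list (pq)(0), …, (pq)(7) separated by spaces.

6 1 3 4 0 7 2 5

Chase each element through q then p: 0 → 1 → 6; 1 → 4 → 1; 2 → 0 → 3; 3 → 5 → 4; 4 → 6 → 0; 5 → 3 → 7; 6 → 2 → 2; 7 → 7 → 5.
So pq in one-line form is 6 1 3 4 0 7 2 5.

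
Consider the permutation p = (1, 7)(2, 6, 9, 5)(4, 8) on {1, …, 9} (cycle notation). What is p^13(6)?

6 lies in the 4-cycle (2, 6, 9, 5).
Powers repeat with period 4 on this cycle, and 13 mod 4 = 1, so p^13(6) = p^1(6).
Stepping 1 place around the cycle: 6 → 9.

9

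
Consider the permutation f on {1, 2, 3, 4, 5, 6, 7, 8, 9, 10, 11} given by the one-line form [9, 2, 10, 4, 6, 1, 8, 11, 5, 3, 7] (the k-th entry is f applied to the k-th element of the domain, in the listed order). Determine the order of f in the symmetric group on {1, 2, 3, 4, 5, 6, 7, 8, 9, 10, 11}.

Writing f as disjoint cycles, the cycle lengths are 4, 3, 2, 1, 1.
Since disjoint cycles commute, ord(f) = lcm(4, 3, 2) = 12.

12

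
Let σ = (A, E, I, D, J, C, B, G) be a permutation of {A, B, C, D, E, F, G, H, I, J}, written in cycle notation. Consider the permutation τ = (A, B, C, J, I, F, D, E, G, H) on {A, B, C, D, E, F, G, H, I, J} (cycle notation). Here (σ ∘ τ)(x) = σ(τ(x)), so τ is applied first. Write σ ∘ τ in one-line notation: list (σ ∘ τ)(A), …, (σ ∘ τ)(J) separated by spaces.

G B C I A J H E F D

(σ ∘ τ)(x) = σ(τ(x)). Computing each image: σ(τ(A)) = σ(B) = G, σ(τ(B)) = σ(C) = B, σ(τ(C)) = σ(J) = C, σ(τ(D)) = σ(E) = I, σ(τ(E)) = σ(G) = A, σ(τ(F)) = σ(D) = J, σ(τ(G)) = σ(H) = H, σ(τ(H)) = σ(A) = E, σ(τ(I)) = σ(F) = F, σ(τ(J)) = σ(I) = D.
Hence σ ∘ τ = [G B C I A J H E F D].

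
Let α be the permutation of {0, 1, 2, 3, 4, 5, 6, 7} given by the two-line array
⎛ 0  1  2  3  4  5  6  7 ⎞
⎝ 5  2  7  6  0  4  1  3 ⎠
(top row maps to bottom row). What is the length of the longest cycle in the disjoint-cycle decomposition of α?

5

Decomposing into disjoint cycles gives (0, 5, 4)(1, 2, 7, 3, 6); the longest has length 5.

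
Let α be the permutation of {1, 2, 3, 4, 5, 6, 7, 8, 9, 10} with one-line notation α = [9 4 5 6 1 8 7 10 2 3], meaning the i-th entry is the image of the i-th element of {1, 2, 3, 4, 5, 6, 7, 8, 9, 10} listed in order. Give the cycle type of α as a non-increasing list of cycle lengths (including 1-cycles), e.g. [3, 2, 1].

[9, 1]

The disjoint cycles are (1, 9, 2, 4, 6, 8, 10, 3, 5)(7), with lengths 9, 1 in non-increasing order.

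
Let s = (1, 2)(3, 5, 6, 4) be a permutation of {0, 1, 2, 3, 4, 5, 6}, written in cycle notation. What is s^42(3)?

3 lies in the 4-cycle (3, 5, 6, 4).
Powers repeat with period 4 on this cycle, and 42 mod 4 = 2, so s^42(3) = s^2(3).
Stepping 2 places around the cycle: 3 → 5 → 6.

6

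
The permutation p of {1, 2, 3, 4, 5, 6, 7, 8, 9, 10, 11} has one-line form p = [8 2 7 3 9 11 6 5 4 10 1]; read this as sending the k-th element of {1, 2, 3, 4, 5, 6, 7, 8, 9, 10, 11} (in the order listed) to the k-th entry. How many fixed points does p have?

2

The fixed points (elements with p(x) = x) are {2, 10}, so there are 2.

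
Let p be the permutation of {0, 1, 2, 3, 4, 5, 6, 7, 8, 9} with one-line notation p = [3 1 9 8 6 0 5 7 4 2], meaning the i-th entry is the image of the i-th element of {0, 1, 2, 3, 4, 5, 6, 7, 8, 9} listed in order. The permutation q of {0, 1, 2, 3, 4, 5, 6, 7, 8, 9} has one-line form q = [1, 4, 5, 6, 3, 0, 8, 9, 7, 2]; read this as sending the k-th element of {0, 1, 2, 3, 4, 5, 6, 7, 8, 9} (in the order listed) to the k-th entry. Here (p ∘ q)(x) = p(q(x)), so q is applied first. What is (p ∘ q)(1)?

6

First apply q: q(1) = 4, then p(4) = 6. Thus (p ∘ q)(1) = 6.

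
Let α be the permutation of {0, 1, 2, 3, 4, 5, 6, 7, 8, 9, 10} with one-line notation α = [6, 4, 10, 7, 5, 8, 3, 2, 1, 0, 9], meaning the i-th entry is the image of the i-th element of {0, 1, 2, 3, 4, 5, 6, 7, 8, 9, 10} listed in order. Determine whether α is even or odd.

In disjoint-cycle form the cycle lengths are 7, 4.
A cycle is odd iff its length is even; α has 1 even-length cycle, so sgn(α) = (−1)^1 and α is odd.

odd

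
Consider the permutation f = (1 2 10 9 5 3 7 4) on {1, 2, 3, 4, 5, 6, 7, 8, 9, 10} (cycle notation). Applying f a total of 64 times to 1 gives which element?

1

1 lies in the 8-cycle (1 2 10 9 5 3 7 4).
Powers repeat with period 8 on this cycle, and 64 mod 8 = 0, so f^64(1) = f^0(1).
So f^64(1) = 1.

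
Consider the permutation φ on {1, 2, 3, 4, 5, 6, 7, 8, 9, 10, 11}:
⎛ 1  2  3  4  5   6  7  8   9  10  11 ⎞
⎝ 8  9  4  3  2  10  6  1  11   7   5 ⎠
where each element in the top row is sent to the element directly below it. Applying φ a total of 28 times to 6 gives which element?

Tracing 6 → 10 → … returns to 6 after 3 steps, so 6 lies in a 3-cycle (6 10 7).
Since the cycle has length 3, φ^28 acts on it the same as φ^1 (28 mod 3 = 1).
Stepping 1 place around the cycle: 6 → 10.

10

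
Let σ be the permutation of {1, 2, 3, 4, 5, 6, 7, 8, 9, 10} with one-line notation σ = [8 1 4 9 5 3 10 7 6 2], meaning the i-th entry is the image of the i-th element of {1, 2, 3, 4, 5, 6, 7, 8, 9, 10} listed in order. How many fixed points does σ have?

The fixed points (elements with σ(x) = x) are {5}, so there is 1.

1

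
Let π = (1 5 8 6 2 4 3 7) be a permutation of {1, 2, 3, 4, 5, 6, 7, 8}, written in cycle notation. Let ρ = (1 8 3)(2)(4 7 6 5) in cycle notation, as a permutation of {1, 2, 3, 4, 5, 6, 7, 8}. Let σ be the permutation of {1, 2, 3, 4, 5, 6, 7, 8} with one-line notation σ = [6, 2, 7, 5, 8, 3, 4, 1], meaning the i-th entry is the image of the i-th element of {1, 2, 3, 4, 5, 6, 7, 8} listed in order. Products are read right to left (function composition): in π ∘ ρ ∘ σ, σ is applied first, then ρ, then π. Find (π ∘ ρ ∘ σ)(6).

(π ∘ ρ ∘ σ)(6) = π(ρ(σ(6))). σ(6) = 3, then ρ(3) = 1, then π(1) = 5, so the result is 5.

5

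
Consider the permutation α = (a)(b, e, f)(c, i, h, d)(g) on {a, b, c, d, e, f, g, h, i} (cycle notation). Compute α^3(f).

f lies in the 3-cycle (b, e, f).
Since the cycle has length 3, α^3 acts on it the same as α^0 (3 mod 3 = 0).
So α^3(f) = f.

f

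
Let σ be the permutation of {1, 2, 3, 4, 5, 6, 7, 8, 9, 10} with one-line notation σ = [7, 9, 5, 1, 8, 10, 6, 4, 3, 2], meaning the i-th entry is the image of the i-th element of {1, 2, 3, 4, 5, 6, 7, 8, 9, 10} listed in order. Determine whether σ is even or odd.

odd

In disjoint-cycle form the cycle lengths are 10.
A cycle is odd iff its length is even; σ has 1 even-length cycle, so sgn(σ) = (−1)^1 and σ is odd.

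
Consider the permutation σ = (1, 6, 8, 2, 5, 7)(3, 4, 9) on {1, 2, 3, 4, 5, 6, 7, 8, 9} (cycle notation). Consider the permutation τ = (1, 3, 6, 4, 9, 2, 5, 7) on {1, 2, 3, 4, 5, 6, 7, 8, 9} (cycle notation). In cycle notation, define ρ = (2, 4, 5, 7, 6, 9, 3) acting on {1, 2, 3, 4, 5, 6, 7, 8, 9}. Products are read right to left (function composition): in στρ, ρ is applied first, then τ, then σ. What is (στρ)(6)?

Chase 6: ρ(6) = 9; τ(9) = 2; σ(2) = 5. Hence (στρ)(6) = 5.

5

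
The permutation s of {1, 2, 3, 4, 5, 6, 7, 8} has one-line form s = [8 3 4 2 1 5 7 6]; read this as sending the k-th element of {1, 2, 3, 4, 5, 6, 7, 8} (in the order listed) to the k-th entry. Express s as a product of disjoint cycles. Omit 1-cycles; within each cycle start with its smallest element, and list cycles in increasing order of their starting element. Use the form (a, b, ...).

Iterating s from 1 gives 1 → 8 → 6 → 5 → 1; that is the 4-cycle (1, 8, 6, 5).
Repeating from the next unused element and collecting all non-trivial cycles gives (1, 8, 6, 5)(2, 3, 4).

(1, 8, 6, 5)(2, 3, 4)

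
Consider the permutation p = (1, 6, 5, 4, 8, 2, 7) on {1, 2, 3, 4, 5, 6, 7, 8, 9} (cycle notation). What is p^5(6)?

6 lies in the 7-cycle (1, 6, 5, 4, 8, 2, 7).
Stepping 5 places around the cycle: 6 → 5 → 4 → 8 → 2 → 7.

7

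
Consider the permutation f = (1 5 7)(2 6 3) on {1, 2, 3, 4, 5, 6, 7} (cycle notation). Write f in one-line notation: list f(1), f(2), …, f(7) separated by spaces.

5 6 2 4 7 3 1

Each element maps to the next entry in its cycle (wrapping to the front): 1→5, 2→6, 3→2, 4→4, 5→7, 6→3, 7→1.
So the one-line form is 5 6 2 4 7 3 1.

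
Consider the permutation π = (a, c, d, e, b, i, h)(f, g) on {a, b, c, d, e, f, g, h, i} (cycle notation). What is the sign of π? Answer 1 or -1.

The cycle lengths are 7, 2.
A cycle is odd iff its length is even; π has 1 even-length cycle, so sgn(π) = (−1)^1 and π is odd.

-1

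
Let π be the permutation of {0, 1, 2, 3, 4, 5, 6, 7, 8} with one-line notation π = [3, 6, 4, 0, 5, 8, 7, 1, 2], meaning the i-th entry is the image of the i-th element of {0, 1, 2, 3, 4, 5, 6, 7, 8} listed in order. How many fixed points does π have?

0

No element satisfies π(x) = x, so there are 0 fixed points.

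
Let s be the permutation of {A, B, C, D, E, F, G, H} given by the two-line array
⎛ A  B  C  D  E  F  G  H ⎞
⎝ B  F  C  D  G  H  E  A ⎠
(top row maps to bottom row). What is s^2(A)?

Tracing A → B → … returns to A after 4 steps, so A lies in a 4-cycle (A B F H).
Stepping 2 places around the cycle: A → B → F.

F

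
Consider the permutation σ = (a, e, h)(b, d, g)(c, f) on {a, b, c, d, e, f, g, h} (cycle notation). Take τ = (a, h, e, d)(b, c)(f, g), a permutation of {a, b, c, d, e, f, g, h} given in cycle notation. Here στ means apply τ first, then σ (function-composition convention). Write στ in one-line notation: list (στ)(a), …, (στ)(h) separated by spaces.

a f d e g b c h

(στ)(x) = σ(τ(x)). Computing each image: σ(τ(a)) = σ(h) = a, σ(τ(b)) = σ(c) = f, σ(τ(c)) = σ(b) = d, σ(τ(d)) = σ(a) = e, σ(τ(e)) = σ(d) = g, σ(τ(f)) = σ(g) = b, σ(τ(g)) = σ(f) = c, σ(τ(h)) = σ(e) = h.
Hence στ = [a f d e g b c h].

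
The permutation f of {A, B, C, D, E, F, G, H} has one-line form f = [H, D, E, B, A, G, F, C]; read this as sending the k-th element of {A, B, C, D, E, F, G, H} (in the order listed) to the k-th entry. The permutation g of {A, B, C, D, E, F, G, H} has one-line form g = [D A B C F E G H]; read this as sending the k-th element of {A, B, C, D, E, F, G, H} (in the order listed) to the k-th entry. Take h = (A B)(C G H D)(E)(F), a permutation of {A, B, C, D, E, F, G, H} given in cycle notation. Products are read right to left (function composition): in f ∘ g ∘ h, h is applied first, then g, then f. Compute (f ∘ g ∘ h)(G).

C

(f ∘ g ∘ h)(G) = f(g(h(G))). h(G) = H, then g(H) = H, then f(H) = C, so the result is C.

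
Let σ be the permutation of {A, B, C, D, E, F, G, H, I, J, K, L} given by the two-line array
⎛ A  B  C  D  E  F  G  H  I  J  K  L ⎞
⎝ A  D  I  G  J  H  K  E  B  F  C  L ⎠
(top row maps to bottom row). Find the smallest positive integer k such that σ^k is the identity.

12

The disjoint-cycle form of σ has cycle lengths 6, 4, 1, 1.
The order is lcm(6, 4) = 12.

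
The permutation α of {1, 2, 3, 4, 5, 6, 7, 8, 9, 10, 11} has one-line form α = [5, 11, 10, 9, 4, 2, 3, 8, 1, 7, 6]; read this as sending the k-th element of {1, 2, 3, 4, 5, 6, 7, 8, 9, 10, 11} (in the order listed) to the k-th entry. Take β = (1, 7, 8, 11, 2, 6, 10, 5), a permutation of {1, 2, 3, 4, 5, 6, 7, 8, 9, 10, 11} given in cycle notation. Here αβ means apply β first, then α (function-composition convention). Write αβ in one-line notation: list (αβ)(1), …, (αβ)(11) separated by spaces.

3 2 10 9 5 7 8 6 1 4 11

(αβ)(x) = α(β(x)). Computing each image: α(β(1)) = α(7) = 3, α(β(2)) = α(6) = 2, α(β(3)) = α(3) = 10, α(β(4)) = α(4) = 9, α(β(5)) = α(1) = 5, α(β(6)) = α(10) = 7, α(β(7)) = α(8) = 8, α(β(8)) = α(11) = 6, α(β(9)) = α(9) = 1, α(β(10)) = α(5) = 4, α(β(11)) = α(2) = 11.
Hence αβ = [3 2 10 9 5 7 8 6 1 4 11].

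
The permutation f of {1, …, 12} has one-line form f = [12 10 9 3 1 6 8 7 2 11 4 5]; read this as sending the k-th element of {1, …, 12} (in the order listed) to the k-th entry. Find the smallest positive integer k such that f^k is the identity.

6

Writing f as disjoint cycles, the cycle lengths are 6, 3, 2, 1.
The order of f is the least common multiple of its cycle lengths: lcm(6, 3, 2) = 6.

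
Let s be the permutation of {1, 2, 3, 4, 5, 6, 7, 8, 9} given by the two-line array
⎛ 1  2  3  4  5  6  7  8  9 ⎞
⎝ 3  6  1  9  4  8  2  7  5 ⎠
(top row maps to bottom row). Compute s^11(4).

5

Tracing 4 → 9 → … returns to 4 after 3 steps, so 4 lies in a 3-cycle (4 9 5).
On a 3-cycle, s^3 is the identity, so s^11 = s^2 there (11 ≡ 2 mod 3).
Stepping 2 places around the cycle: 4 → 9 → 5.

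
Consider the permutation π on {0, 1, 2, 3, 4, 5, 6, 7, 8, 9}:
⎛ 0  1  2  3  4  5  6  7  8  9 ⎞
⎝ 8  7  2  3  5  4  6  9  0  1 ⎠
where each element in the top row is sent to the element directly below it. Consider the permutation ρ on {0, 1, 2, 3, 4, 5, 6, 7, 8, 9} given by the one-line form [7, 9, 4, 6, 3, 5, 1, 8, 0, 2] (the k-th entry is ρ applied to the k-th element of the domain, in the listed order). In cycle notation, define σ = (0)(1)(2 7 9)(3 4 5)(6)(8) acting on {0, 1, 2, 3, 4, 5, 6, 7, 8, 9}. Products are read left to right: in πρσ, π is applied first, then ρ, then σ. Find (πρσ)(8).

9

Apply the permutations in order: π(8) = 0, then ρ(0) = 7, then σ(7) = 9. So (πρσ)(8) = 9.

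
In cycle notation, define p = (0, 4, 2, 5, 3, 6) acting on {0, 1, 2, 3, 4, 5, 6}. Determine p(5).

3

Within (0, 4, 2, 5, 3, 6), 5 ↦ 3.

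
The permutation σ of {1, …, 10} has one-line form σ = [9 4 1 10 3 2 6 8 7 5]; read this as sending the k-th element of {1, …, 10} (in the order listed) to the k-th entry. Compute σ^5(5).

6

Tracing 5 → 3 → … returns to 5 after 9 steps, so 5 lies in a 9-cycle (1 9 7 6 2 4 10 5 3).
Stepping 5 places around the cycle: 5 → 3 → 1 → 9 → 7 → 6.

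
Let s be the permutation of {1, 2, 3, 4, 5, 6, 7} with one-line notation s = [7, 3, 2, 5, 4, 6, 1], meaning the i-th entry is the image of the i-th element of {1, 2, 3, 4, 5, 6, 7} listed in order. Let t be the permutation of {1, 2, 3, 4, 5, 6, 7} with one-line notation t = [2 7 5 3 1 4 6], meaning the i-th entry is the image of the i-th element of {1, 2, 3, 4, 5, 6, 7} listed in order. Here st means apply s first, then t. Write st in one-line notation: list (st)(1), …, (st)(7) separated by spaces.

6 5 7 1 3 4 2

Chase each element through s then t: 1 → 7 → 6; 2 → 3 → 5; 3 → 2 → 7; 4 → 5 → 1; 5 → 4 → 3; 6 → 6 → 4; 7 → 1 → 2.
So st in one-line form is 6 5 7 1 3 4 2.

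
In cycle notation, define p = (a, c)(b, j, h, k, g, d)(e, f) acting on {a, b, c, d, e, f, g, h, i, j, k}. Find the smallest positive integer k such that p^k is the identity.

6

The disjoint cycles have lengths 6, 2, 2, 1.
The order of p is the least common multiple of its cycle lengths: lcm(6, 2, 2) = 6.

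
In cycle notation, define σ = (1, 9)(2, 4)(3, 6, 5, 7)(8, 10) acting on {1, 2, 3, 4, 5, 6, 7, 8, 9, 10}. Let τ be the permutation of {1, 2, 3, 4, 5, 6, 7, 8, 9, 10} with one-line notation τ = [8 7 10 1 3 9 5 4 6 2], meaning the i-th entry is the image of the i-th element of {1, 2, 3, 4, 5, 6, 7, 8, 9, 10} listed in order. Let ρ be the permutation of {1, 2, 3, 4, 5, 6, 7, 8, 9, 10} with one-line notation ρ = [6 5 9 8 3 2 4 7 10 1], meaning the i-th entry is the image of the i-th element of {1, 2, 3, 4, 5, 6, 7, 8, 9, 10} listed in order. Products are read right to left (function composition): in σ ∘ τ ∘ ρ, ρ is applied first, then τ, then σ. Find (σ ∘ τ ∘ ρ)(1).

1

Chase 1: ρ(1) = 6; τ(6) = 9; σ(9) = 1. Hence (σ ∘ τ ∘ ρ)(1) = 1.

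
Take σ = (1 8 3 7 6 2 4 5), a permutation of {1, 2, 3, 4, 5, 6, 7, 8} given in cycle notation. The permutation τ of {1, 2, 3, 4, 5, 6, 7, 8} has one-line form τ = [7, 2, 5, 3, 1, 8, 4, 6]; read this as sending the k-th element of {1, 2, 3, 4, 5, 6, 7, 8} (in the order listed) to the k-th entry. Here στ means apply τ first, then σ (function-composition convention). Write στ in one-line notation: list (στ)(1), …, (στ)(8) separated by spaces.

6 4 1 7 8 3 5 2

(στ)(x) = σ(τ(x)). Computing each image: σ(τ(1)) = σ(7) = 6, σ(τ(2)) = σ(2) = 4, σ(τ(3)) = σ(5) = 1, σ(τ(4)) = σ(3) = 7, σ(τ(5)) = σ(1) = 8, σ(τ(6)) = σ(8) = 3, σ(τ(7)) = σ(4) = 5, σ(τ(8)) = σ(6) = 2.
Hence στ = [6 4 1 7 8 3 5 2].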